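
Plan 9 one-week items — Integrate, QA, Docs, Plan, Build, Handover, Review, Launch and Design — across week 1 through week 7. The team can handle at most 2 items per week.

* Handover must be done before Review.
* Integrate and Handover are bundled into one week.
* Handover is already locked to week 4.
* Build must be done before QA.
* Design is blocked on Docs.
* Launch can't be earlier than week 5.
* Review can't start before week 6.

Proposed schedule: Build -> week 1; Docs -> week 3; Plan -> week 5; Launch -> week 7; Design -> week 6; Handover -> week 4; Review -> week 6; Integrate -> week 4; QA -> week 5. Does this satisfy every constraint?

Valid

Launch can't be earlier than week 5 — holds.
Design is blocked on Docs — holds.
The team can handle at most 2 items per week — holds.
Handover must be done before Review — holds.
Handover is already locked to week 4 — holds.
Integrate and Handover are bundled into one week — holds.
Review can't start before week 6 — holds.
Build must be done before QA — holds.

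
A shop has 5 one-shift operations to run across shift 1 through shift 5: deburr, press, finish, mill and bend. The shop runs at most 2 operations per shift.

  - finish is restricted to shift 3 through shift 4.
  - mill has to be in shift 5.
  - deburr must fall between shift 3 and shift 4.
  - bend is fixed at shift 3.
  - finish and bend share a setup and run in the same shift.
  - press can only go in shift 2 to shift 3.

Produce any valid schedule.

deburr=shift 4, mill=shift 5, bend=shift 3, press=shift 2, finish=shift 3

Checking: finish = bend = shift 3; finish=shift 3 in [shift 3,shift 4]; deburr=shift 4 in [shift 3,shift 4]; mill=shift 5 in [shift 5,shift 5]; press=shift 2 in [shift 2,shift 3]; bend=shift 3 in [shift 3,shift 3]; max 2 per shift (cap 2).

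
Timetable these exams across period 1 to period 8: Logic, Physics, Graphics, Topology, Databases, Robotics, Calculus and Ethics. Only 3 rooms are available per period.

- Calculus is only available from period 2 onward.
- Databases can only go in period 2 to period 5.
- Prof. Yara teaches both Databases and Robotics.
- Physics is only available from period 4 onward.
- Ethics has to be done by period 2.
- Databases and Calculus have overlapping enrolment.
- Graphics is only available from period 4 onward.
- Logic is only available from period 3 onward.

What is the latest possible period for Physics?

Physics is available from period 4.
Physics at period 8 is achievable: Logic=period 3; Robotics=period 1; Databases=period 2; Calculus=period 3; Graphics=period 4; Physics=period 8; Topology=period 1; Ethics=period 1.

period 8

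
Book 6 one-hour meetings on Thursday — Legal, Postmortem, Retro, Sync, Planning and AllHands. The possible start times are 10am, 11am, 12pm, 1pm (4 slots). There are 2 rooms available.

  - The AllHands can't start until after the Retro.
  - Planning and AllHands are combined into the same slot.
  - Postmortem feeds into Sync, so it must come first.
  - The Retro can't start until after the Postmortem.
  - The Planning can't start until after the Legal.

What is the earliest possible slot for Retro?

11am

Precedence pushes Retro to at least 11am; downstream work caps Retro at 12pm.
Retro at 11am is achievable: Legal in 10am; Planning in 12pm; Postmortem in 10am; Sync in 11am; AllHands in 12pm; Retro in 11am.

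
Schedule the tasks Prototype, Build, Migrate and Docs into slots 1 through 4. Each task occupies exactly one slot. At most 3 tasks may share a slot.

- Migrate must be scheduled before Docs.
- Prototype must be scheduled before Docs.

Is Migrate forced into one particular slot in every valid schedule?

No

Migrate can be 1 (e.g. Build -> 1, Migrate -> 1, Docs -> 2, Prototype -> 1) or 2 (e.g. Build=1; Docs=3; Migrate=2; Prototype=1).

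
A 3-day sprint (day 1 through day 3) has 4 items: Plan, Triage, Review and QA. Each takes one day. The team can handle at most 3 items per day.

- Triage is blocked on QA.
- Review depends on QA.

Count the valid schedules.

Splitting on Plan: it can be day 1 (5), day 2 (5), day 3 (5). Listing each branch's schedules as (Triage, Review, QA) by day number:
Plan=day 1: (2,2,1) (2,3,1) (3,2,1) (3,3,1) (3,3,2) — 5.
Plan=day 2: (2,2,1) (2,3,1) (3,2,1) (3,3,1) (3,3,2) — 5.
Plan=day 3: (2,2,1) (2,3,1) (3,2,1) (3,3,1) (3,3,2) — 5.
Summing: 5 + 5 + 5 = 15.

15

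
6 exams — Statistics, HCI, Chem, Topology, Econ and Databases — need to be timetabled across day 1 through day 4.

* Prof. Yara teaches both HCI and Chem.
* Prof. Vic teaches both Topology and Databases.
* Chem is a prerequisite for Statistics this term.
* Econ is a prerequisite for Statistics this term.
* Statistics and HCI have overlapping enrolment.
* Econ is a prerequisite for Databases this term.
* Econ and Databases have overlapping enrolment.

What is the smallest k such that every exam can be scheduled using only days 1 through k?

3

The precedence chain requires at least 2 distinct days.
Could 2 days be enough, i.e. nothing placed later than day 2? No: Statistics must come after Econ (at day 1 or later) → {day 2}; Chem must come before Statistics (at day 2 or earlier) → {day 1}; HCI can't share with Statistics (day 2) → {day 1}; Chem can't share with HCI (day 1) → nothing is left.
So 2 days is not enough.
3 works (last occupied day: day 3): for example Databases in day 2; Econ in day 1; Chem in day 1; HCI in day 3; Topology in day 1; Statistics in day 2.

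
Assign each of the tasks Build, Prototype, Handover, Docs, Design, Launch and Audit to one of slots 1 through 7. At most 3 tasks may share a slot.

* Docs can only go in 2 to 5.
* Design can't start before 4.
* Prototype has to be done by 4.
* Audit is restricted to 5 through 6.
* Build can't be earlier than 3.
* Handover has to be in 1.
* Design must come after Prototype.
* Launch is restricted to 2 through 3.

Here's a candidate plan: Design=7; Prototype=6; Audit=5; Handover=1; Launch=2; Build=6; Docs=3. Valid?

Invalid. Prototype has to be done by 4.

Design must come after Prototype — holds.
Docs can only go in 2 to 5 — holds.
Audit is restricted to 5 through 6 — holds.
At most 3 tasks may share a slot — holds.
Launch is restricted to 2 through 3 — holds.
Build can't be earlier than 3 — holds.
Prototype has to be done by 4 — violated.
Handover has to be in 1 — holds.
Design can't start before 4 — holds.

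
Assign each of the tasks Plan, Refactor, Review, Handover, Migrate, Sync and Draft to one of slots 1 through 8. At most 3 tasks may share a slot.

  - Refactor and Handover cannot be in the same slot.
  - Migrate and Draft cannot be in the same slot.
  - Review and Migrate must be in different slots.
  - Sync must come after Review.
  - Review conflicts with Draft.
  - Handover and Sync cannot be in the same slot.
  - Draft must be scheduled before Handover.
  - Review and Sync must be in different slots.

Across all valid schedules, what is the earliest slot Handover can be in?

Precedence pushes Handover to at least 2.
Handover at 2 is achievable: Review -> 2, Plan -> 1, Draft -> 1, Sync -> 3, Refactor -> 1, Migrate -> 3, Handover -> 2.

2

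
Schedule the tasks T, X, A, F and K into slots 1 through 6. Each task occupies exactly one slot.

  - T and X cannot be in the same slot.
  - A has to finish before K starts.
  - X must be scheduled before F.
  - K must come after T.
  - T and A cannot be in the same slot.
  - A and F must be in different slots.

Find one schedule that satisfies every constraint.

A -> 2, F -> 3, K -> 3, X -> 2, T -> 1

Checking: T(1) before K(3); X(2) before F(3); A(2) before K(3); T(1) != A(2); A(2) != F(3); T(1) != X(2).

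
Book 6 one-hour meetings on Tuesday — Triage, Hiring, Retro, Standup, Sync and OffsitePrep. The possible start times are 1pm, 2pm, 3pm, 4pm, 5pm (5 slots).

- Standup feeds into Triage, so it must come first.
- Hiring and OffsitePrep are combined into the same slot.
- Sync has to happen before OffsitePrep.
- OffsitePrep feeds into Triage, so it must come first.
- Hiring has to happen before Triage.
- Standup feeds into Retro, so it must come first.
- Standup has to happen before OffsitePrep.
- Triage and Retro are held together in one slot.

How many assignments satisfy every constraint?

Splitting on Triage: it can be 3pm (1), 4pm (5), 5pm (14). Listing each branch's schedules as (Hiring, Retro, Standup, Sync, OffsitePrep):
Triage=3pm: (2pm,3pm,1pm,1pm,2pm) — 1.
Triage=4pm: (2pm,4pm,1pm,1pm,2pm) (3pm,4pm,1pm,1pm,3pm) (3pm,4pm,1pm,2pm,3pm) (3pm,4pm,2pm,1pm,3pm) (3pm,4pm,2pm,2pm,3pm) — 5.
Triage=5pm: (2pm,5pm,1pm,1pm,2pm) (3pm,5pm,1pm,1pm,3pm) (3pm,5pm,1pm,2pm,3pm) (3pm,5pm,2pm,1pm,3pm) (3pm,5pm,2pm,2pm,3pm) (4pm,5pm,1pm,1pm,4pm) (4pm,5pm,1pm,2pm,4pm) (4pm,5pm,1pm,3pm,4pm) (4pm,5pm,2pm,1pm,4pm) (4pm,5pm,2pm,2pm,4pm) (4pm,5pm,2pm,3pm,4pm) (4pm,5pm,3pm,1pm,4pm) (4pm,5pm,3pm,2pm,4pm) (4pm,5pm,3pm,3pm,4pm) — 14.
Summing: 1 + 5 + 14 = 20.

20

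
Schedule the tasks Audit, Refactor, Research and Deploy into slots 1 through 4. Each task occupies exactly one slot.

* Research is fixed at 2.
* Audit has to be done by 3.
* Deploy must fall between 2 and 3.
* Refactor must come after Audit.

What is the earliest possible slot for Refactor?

2

Precedence pushes Refactor to at least 2.
Refactor at 2 is achievable: Research -> 2, Refactor -> 2, Deploy -> 2, Audit -> 1.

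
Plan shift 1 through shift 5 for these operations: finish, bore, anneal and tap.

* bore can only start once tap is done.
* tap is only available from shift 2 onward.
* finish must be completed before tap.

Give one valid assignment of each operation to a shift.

finish=shift 1; tap=shift 2; bore=shift 3; anneal=shift 1

Checking: finish(shift 1) before tap(shift 2); tap(shift 2) before bore(shift 3); tap=shift 2 in [shift 2,shift 5].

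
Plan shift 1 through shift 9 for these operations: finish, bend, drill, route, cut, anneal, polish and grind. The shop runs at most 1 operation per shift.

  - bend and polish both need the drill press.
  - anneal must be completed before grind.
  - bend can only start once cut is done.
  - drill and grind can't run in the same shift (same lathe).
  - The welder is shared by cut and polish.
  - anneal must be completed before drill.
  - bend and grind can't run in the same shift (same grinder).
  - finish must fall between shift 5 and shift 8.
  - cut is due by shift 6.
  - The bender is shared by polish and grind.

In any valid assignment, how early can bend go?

Precedence pushes bend to at least shift 2.
bend at shift 2 is achievable: drill -> shift 4, grind -> shift 6, polish -> shift 8, finish -> shift 5, cut -> shift 1, anneal -> shift 3, bend -> shift 2, route -> shift 7.

shift 2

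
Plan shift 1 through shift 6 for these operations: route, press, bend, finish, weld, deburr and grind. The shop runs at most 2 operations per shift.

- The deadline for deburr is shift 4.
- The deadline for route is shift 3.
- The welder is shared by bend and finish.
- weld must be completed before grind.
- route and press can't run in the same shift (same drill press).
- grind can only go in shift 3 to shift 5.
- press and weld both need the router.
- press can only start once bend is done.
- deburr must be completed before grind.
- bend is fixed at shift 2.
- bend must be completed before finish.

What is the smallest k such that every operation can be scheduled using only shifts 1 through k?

The precedence chain requires at least 2 distinct shifts.
With at most 2 per shift and 7 operations, at least 4 shifts are needed.
grind can't be placed before shift 3, so the schedule must run through at least shift 3.
4 works (last occupied shift: shift 4): for example deburr -> shift 2; weld -> shift 1; finish -> shift 4; bend -> shift 2; grind -> shift 3; press -> shift 3; route -> shift 1.

4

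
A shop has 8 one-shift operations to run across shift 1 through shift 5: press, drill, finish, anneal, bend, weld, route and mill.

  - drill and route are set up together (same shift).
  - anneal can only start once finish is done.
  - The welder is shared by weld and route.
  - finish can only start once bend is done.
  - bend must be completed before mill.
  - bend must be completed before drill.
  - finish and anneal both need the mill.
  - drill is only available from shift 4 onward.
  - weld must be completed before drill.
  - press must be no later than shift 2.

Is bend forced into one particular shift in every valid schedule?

bend can be shift 1 (e.g. weld -> shift 1, drill -> shift 4, finish -> shift 2, press -> shift 1, mill -> shift 2, bend -> shift 1, anneal -> shift 3, route -> shift 4) or shift 2 (e.g. anneal=shift 4; mill=shift 3; weld=shift 1; finish=shift 3; press=shift 1; route=shift 4; drill=shift 4; bend=shift 2).

No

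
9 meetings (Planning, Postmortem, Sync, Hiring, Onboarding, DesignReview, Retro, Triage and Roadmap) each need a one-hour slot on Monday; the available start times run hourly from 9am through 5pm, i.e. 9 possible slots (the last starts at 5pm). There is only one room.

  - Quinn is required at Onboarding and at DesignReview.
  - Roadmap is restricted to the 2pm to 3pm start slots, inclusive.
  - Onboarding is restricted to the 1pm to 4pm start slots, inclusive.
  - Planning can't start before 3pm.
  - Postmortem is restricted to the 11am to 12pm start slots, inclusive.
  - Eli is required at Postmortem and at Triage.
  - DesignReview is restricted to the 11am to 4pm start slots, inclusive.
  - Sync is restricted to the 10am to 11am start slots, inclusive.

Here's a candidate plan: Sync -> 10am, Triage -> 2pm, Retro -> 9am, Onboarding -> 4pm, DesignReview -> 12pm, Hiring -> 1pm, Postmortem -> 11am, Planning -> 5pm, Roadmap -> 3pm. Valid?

Yes

Sync is restricted to the 10am to 11am start slots, inclusive — holds.
Onboarding is restricted to the 1pm to 4pm start slots, inclusive — holds.
DesignReview is restricted to the 11am to 4pm start slots, inclusive — holds.
Roadmap is restricted to the 2pm to 3pm start slots, inclusive — holds.
Postmortem is restricted to the 11am to 12pm start slots, inclusive — holds.
There is only one room — holds.
Eli is required at Postmortem and at Triage — holds.
Quinn is required at Onboarding and at DesignReview — holds.
Planning can't start before 3pm — holds.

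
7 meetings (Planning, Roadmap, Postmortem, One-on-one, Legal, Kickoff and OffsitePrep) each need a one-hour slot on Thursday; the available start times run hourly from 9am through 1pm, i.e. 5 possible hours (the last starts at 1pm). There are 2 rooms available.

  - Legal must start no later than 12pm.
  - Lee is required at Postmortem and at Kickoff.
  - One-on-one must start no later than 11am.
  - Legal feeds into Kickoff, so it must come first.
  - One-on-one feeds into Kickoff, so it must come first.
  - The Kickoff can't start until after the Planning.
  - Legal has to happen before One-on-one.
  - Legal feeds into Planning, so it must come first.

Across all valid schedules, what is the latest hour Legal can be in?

10am

Legal's own window allows nothing later than 12pm; downstream work caps Legal at 10am.
Legal at 10am is achievable: Kickoff in 12pm, Planning in 11am, Postmortem in 9am, One-on-one in 11am, OffsitePrep in 10am, Roadmap in 9am, Legal in 10am.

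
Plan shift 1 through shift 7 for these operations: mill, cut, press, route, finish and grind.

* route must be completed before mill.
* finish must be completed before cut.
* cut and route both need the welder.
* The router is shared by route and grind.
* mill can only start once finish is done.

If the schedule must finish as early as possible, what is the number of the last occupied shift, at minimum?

The precedence chain requires at least 2 distinct shifts.
2 works (last occupied shift: shift 2): for example mill in shift 2; press in shift 1; finish in shift 1; route in shift 1; cut in shift 2; grind in shift 2.

shift 2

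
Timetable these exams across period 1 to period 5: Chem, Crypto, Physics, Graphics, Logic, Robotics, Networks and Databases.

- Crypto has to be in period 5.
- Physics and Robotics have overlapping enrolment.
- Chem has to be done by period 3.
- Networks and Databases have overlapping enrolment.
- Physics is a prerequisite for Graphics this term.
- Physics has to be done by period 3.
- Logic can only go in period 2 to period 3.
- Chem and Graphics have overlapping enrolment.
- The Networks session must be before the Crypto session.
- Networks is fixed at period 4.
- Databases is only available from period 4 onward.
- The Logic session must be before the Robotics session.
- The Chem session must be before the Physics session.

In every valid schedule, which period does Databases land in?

period 5

Databases's window is period 4–period 5.
Networks is fixed at period 4, and Databases can't share a period with Networks.
So Databases must be period 5.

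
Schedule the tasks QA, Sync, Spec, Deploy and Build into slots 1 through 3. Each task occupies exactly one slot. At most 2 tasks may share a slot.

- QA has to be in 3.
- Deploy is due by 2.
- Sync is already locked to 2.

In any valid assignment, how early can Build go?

Build at 1 is achievable: Deploy=1, Build=1, Sync=2, QA=3, Spec=2.

1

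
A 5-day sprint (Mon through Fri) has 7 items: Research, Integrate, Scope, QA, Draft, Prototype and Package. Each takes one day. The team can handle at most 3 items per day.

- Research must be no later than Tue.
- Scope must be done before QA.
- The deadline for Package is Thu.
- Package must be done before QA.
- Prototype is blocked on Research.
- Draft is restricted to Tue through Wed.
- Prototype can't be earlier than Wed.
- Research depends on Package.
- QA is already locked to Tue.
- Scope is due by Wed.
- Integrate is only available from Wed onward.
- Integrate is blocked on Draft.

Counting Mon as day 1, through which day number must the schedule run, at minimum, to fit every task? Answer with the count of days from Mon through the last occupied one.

The precedence chain requires at least 3 distinct days.
With at most 3 per day and 7 tasks, at least 3 days are needed.
3 works (last occupied day: Wed): for example Prototype -> Wed, Scope -> Mon, QA -> Tue, Integrate -> Wed, Research -> Tue, Package -> Mon, Draft -> Tue.

3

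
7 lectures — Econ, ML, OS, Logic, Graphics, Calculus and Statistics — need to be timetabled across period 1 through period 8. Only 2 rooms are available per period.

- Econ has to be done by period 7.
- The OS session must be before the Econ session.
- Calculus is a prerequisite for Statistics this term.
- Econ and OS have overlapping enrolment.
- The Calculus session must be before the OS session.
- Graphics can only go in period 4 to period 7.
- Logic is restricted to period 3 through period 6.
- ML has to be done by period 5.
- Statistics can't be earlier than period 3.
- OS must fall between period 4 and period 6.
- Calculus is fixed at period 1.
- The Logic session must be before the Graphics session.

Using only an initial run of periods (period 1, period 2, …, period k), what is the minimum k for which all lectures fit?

The precedence chain requires at least 3 distinct periods.
With at most 2 per period and 7 lectures, at least 4 periods are needed.
Propagating the time windows through the other constraints, Econ can't land before period 5, so the schedule must run through at least period 5.
5 works (last occupied period: period 5): for example Econ in period 5, Calculus in period 1, ML in period 1, OS in period 4, Graphics in period 4, Statistics in period 3, Logic in period 3.

5 periods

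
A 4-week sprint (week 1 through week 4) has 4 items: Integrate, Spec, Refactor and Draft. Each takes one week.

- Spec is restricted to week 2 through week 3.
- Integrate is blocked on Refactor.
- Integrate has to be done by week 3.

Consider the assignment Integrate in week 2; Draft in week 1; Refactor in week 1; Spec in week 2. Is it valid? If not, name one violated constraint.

Yes, all constraints hold

Integrate has to be done by week 3 — holds.
Integrate is blocked on Refactor — holds.
Spec is restricted to week 2 through week 3 — holds.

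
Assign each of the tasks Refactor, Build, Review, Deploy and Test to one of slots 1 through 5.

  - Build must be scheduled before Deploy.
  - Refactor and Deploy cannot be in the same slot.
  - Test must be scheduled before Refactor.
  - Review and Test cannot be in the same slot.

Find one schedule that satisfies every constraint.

Deploy=3; Test=1; Build=1; Review=2; Refactor=2

Checking: Test(1) before Refactor(2); Build(1) before Deploy(3); Review(2) != Test(1); Refactor(2) != Deploy(3).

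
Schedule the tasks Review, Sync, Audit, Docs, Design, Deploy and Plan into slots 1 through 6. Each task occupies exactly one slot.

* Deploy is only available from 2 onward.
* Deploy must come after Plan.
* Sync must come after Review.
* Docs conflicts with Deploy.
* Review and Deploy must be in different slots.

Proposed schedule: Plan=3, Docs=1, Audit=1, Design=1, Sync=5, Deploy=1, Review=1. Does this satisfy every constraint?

No — it violates: Review and Deploy must be in different slots

Review and Deploy must be in different slots — violated.
Docs conflicts with Deploy — violated.
Sync must come after Review — holds.
Deploy must come after Plan — violated.
Deploy is only available from 2 onward — violated.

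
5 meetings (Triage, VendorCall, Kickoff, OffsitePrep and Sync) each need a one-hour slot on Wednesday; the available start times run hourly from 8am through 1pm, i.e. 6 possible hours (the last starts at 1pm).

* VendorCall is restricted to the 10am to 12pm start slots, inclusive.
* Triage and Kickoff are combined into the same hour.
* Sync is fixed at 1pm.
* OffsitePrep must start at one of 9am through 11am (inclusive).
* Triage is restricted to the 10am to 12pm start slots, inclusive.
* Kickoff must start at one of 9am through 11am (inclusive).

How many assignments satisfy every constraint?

18

Splitting on Triage: it can be 10am (9), 11am (9). Listing each branch's schedules as (VendorCall, Kickoff, OffsitePrep, Sync):
Triage=10am: (10am,10am,9am,1pm) (10am,10am,10am,1pm) (10am,10am,11am,1pm) (11am,10am,9am,1pm) (11am,10am,10am,1pm) (11am,10am,11am,1pm) (12pm,10am,9am,1pm) (12pm,10am,10am,1pm) (12pm,10am,11am,1pm) — 9.
Triage=11am: (10am,11am,9am,1pm) (10am,11am,10am,1pm) (10am,11am,11am,1pm) (11am,11am,9am,1pm) (11am,11am,10am,1pm) (11am,11am,11am,1pm) (12pm,11am,9am,1pm) (12pm,11am,10am,1pm) (12pm,11am,11am,1pm) — 9.
Summing: 9 + 9 = 18.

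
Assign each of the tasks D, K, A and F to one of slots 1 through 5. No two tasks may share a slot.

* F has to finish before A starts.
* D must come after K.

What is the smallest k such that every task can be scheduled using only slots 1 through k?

4

The precedence chain requires at least 2 distinct slots.
With at most 1 per slot and 4 tasks, at least 4 slots are needed.
4 works (last occupied slot: 4): for example K=1, D=2, A=4, F=3.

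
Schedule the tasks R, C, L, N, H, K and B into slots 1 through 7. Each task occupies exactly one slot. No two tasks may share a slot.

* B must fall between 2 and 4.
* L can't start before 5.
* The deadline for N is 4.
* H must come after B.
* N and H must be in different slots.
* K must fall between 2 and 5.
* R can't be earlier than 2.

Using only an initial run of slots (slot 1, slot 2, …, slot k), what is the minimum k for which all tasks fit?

7 slots

The precedence chain requires at least 2 distinct slots.
With at most 1 per slot and 7 tasks, at least 7 slots are needed.
L can't be placed before 5, so the schedule must run through at least slot 5.
7 works (last occupied slot: 7): for example B=2, C=7, H=6, R=4, N=1, L=5, K=3.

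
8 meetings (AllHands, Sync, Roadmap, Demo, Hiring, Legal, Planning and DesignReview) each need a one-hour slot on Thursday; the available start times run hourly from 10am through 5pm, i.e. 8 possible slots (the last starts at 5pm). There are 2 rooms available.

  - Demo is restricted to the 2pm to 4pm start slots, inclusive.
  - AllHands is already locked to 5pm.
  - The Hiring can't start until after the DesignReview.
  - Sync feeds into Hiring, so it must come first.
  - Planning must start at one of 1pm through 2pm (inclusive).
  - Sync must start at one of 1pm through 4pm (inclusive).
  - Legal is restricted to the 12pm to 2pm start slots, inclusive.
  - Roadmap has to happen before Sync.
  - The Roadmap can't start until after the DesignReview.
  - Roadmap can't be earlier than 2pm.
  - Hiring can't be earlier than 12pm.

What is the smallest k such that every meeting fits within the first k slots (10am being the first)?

The precedence chain requires at least 4 distinct slots.
With at most 2 per slot and 8 meetings, at least 4 slots are needed.
AllHands can't be placed before 5pm — that is slot 8 counting from 10am — so the schedule must run through at least 8 slots.
8 works (last occupied slot: 5pm): for example Demo=2pm; DesignReview=10am; Hiring=4pm; Legal=12pm; AllHands=5pm; Sync=3pm; Roadmap=2pm; Planning=1pm.

8 slots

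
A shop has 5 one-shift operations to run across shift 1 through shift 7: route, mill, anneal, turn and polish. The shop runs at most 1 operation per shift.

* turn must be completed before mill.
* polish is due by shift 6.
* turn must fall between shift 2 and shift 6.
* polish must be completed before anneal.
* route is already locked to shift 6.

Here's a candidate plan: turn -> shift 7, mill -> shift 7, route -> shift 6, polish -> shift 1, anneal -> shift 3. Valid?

polish must be completed before anneal — holds.
The shop runs at most 1 operation per shift — violated.
turn must be completed before mill — violated.
turn must fall between shift 2 and shift 6 — violated.
polish is due by shift 6 — holds.
route is already locked to shift 6 — holds.

No. turn must fall between shift 2 and shift 6 is not satisfied.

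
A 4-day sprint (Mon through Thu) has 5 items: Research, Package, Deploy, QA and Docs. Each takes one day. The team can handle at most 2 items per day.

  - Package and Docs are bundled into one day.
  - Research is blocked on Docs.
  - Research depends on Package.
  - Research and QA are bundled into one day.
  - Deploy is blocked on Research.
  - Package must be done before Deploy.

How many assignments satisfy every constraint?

4

Enumerating: Package -> Mon; Research -> Tue; Deploy -> Wed; Docs -> Mon; QA -> Tue | Deploy=Thu, Docs=Mon, QA=Tue, Research=Tue, Package=Mon | Package=Mon; Docs=Mon; Research=Wed; Deploy=Thu; QA=Wed | QA -> Wed; Package -> Tue; Research -> Wed; Docs -> Tue; Deploy -> Thu.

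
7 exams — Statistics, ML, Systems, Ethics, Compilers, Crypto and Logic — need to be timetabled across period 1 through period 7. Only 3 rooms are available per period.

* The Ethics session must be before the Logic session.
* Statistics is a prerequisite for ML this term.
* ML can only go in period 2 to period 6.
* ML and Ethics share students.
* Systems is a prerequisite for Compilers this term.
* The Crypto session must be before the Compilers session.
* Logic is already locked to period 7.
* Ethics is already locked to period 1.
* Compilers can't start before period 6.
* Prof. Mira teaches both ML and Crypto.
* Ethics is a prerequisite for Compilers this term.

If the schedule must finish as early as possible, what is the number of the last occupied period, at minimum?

7

The precedence chain requires at least 2 distinct periods.
With at most 3 per period and 7 exams, at least 3 periods are needed.
Logic can't be placed before period 7, so the schedule must run through at least period 7.
7 works (last occupied period: period 7): for example ML=period 2, Crypto=period 3, Systems=period 1, Ethics=period 1, Statistics=period 1, Compilers=period 6, Logic=period 7.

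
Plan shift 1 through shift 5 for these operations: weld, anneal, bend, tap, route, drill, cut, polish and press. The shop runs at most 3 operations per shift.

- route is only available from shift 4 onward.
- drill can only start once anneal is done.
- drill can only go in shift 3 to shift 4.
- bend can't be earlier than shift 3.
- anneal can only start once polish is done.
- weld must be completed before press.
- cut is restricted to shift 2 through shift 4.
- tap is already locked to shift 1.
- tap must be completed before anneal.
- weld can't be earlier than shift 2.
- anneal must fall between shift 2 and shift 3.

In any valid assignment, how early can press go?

Precedence pushes press to at least shift 3.
press at shift 3 is achievable: tap in shift 1; press in shift 3; cut in shift 2; route in shift 4; bend in shift 3; anneal in shift 2; polish in shift 1; drill in shift 3; weld in shift 2.

shift 3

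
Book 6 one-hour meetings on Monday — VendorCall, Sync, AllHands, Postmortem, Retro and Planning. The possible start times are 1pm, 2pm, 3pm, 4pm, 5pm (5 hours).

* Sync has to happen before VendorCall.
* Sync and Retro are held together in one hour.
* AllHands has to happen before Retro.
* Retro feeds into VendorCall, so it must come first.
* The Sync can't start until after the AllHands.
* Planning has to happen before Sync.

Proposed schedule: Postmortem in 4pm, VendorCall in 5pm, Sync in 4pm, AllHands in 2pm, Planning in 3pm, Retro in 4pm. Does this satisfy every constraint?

Yes, all constraints hold

Planning has to happen before Sync — holds.
AllHands has to happen before Retro — holds.
Sync and Retro are held together in one hour — holds.
Sync has to happen before VendorCall — holds.
Retro feeds into VendorCall, so it must come first — holds.
The Sync can't start until after the AllHands — holds.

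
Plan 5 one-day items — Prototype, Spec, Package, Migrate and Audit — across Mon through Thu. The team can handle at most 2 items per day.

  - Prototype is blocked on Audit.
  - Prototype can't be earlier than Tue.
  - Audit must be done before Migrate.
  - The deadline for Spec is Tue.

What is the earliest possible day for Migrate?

Precedence pushes Migrate to at least Tue.
Migrate at Tue is achievable: Spec -> Mon; Migrate -> Tue; Audit -> Mon; Package -> Wed; Prototype -> Tue.

Tue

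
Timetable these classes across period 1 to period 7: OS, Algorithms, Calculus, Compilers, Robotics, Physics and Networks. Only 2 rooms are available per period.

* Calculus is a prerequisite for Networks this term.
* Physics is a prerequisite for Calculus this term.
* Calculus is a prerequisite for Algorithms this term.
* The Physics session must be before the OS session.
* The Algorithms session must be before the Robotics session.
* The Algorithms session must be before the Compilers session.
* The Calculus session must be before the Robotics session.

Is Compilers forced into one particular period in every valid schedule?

Compilers can be period 4 (e.g. Compilers -> period 4, OS -> period 2, Physics -> period 1, Robotics -> period 4, Networks -> period 3, Algorithms -> period 3, Calculus -> period 2) or period 5 (e.g. Compilers=period 5; Calculus=period 2; OS=period 2; Algorithms=period 3; Networks=period 3; Physics=period 1; Robotics=period 4).

No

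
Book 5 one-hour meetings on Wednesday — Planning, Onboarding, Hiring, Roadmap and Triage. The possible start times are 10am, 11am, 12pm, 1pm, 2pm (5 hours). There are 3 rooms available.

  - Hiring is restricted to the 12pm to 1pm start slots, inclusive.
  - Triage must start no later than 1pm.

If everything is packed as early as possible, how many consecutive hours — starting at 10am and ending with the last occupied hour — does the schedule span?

3

With at most 3 per hour and 5 meetings, at least 2 hours are needed.
Hiring can't be placed before 12pm — that is hour 3 counting from 10am — so the schedule must run through at least 3 hours.
3 works (last occupied hour: 12pm): for example Onboarding=10am; Hiring=12pm; Planning=10am; Roadmap=10am; Triage=11am.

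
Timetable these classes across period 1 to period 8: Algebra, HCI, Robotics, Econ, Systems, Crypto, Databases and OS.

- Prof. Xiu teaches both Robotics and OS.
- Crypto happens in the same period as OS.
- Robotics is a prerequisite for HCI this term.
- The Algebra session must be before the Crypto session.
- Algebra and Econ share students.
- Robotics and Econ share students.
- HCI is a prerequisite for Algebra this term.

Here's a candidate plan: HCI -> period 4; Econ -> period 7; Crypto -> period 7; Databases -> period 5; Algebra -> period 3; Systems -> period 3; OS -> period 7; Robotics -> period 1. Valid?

Crypto happens in the same period as OS — holds.
Robotics is a prerequisite for HCI this term — holds.
The Algebra session must be before the Crypto session — holds.
Prof. Xiu teaches both Robotics and OS — holds.
Robotics and Econ share students — holds.
Algebra and Econ share students — holds.
HCI is a prerequisite for Algebra this term — violated.

No — it violates: HCI is a prerequisite for Algebra this term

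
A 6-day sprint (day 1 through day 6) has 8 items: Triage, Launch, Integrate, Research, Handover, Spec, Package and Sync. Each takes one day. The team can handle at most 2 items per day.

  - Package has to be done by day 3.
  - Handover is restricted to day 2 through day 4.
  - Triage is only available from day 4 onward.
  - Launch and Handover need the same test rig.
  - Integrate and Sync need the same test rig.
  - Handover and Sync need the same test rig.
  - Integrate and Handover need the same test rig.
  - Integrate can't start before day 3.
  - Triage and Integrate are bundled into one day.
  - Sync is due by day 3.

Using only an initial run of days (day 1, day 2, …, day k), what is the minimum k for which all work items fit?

With at most 2 per day and 8 work items, at least 4 days are needed.
Triage can't be placed before day 4, so the schedule must run through at least day 4.
4 works (last occupied day: day 4): for example Integrate=day 4, Sync=day 1, Handover=day 2, Triage=day 4, Research=day 2, Package=day 1, Spec=day 3, Launch=day 3.

4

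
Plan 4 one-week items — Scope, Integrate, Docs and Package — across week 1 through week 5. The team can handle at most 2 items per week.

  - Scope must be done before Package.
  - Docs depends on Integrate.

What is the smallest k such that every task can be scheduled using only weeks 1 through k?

2 weeks

The precedence chain requires at least 2 distinct weeks.
With at most 2 per week and 4 tasks, at least 2 weeks are needed.
2 works (last occupied week: week 2): for example Docs -> week 2; Package -> week 2; Integrate -> week 1; Scope -> week 1.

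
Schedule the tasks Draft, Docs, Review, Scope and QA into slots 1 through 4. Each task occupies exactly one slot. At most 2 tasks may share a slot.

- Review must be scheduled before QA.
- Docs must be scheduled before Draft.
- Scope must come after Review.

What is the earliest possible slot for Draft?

Precedence pushes Draft to at least 2.
Draft at 2 is achievable: Docs -> 1; QA -> 3; Scope -> 2; Draft -> 2; Review -> 1.

2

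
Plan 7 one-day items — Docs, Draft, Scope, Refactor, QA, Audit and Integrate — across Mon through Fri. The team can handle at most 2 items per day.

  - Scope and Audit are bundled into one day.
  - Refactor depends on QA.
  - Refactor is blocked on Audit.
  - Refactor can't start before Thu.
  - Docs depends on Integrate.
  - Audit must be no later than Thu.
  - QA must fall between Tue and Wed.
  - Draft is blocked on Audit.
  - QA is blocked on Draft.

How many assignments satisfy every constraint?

Splitting on Docs: it can be Wed (2), Thu (4), Fri (6). Listing each branch's schedules as (Draft, Scope, Refactor, QA, Audit, Integrate):
Docs=Wed: (Tue,Mon,Thu,Wed,Mon,Tue) (Tue,Mon,Fri,Wed,Mon,Tue) — 2.
Docs=Thu: (Tue,Mon,Thu,Wed,Mon,Tue) (Tue,Mon,Thu,Wed,Mon,Wed) (Tue,Mon,Fri,Wed,Mon,Tue) (Tue,Mon,Fri,Wed,Mon,Wed) — 4.
Docs=Fri: (Tue,Mon,Thu,Wed,Mon,Tue) (Tue,Mon,Thu,Wed,Mon,Wed) (Tue,Mon,Thu,Wed,Mon,Thu) (Tue,Mon,Fri,Wed,Mon,Tue) (Tue,Mon,Fri,Wed,Mon,Wed) (Tue,Mon,Fri,Wed,Mon,Thu) — 6.
Summing: 2 + 4 + 6 = 12.

12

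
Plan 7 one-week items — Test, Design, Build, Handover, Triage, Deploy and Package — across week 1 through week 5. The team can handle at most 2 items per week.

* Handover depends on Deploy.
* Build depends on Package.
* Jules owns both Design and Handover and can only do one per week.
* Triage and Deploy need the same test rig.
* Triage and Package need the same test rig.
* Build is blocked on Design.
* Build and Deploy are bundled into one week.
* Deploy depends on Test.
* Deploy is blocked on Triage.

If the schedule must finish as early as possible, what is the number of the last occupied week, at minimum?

4

The precedence chain requires at least 3 distinct weeks.
With at most 2 per week and 7 tasks, at least 4 weeks are needed.
4 works (last occupied week: week 4): for example Package in week 2, Test in week 1, Handover in week 4, Build in week 3, Triage in week 1, Deploy in week 3, Design in week 2.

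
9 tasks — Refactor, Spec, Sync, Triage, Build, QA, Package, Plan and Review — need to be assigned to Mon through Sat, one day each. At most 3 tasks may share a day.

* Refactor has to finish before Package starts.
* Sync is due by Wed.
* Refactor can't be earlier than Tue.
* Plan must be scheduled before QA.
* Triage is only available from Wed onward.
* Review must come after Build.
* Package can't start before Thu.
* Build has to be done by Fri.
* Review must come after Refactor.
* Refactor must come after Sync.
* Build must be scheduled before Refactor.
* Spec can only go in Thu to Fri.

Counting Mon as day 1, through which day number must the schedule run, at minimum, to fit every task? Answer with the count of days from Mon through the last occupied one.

The precedence chain requires at least 3 distinct days.
With at most 3 per day and 9 tasks, at least 3 days are needed.
Spec can't be placed before Thu — that is day 4 counting from Mon — so the schedule must run through at least 4 days.
4 works (last occupied day: Thu): for example Plan=Mon, Package=Thu, QA=Tue, Spec=Thu, Triage=Wed, Refactor=Tue, Sync=Mon, Review=Wed, Build=Mon.

4 days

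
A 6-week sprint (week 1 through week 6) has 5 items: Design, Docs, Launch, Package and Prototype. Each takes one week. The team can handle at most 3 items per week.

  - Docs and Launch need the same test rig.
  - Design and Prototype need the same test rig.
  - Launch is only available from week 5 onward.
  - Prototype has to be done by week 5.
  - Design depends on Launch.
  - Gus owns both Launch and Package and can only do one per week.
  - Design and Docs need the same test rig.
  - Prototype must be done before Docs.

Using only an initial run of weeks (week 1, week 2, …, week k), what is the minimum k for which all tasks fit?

The precedence chain requires at least 2 distinct weeks.
With at most 3 per week and 5 tasks, at least 2 weeks are needed.
Propagating the time windows through the other constraints, Design can't land before week 6, so the schedule must run through at least week 6.
6 works (last occupied week: week 6): for example Design in week 6; Prototype in week 1; Launch in week 5; Docs in week 2; Package in week 1.

6 weeks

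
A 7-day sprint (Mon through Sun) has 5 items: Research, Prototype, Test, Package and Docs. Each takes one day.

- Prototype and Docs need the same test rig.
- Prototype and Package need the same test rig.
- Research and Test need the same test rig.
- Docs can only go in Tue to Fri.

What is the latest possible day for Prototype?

Prototype at Sun is achievable: Package -> Mon, Prototype -> Sun, Research -> Mon, Docs -> Tue, Test -> Tue.

Sun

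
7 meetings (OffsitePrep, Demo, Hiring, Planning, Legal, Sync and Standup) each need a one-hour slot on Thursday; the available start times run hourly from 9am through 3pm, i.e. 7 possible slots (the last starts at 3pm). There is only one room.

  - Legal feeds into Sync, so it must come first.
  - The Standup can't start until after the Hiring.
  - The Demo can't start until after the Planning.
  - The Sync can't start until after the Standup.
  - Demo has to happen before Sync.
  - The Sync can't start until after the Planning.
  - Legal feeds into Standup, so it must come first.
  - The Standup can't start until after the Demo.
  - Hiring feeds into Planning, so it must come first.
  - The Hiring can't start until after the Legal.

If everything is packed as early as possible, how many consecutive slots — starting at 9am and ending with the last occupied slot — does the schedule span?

The precedence chain requires at least 6 distinct slots.
With at most 1 per slot and 7 meetings, at least 7 slots are needed.
7 works (last occupied slot: 3pm): for example Sync in 2pm, Hiring in 10am, Demo in 12pm, Legal in 9am, Planning in 11am, OffsitePrep in 3pm, Standup in 1pm.

7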